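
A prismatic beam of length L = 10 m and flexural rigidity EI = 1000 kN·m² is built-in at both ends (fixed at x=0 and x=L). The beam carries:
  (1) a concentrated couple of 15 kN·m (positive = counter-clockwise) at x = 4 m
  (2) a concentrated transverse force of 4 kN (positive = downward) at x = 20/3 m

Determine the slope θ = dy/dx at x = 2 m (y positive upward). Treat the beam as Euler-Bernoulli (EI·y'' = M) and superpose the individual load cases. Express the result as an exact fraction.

Load 1 — applied couple M₀=15 kN·m at a=4 m (b=L-a=6):
  θ_1 = (R_Ax²/2 - M_Ax)/EI  [x≤a] with R_A=54/25, M_A=9/5 = ((54/25)·2²/2 - (9/5)·2)/1000 = 9/12500 rad
Load 2 — point force P=4 kN at a=20/3 m (b=L-a=10/3):
  θ_2 = -Pb²x(2aL-(3a+b)x)/(2L³EI)  [x≤a] = -4·(10/3)²·2·(2·(20/3)·10-(3·(20/3)+(10/3))·2)/(2·10³·1000) = -13/3375 rad
Superposition: θ = Σ θ_i = -1057/337500 rad ≈ -0.003132 rad

θ(2) = -1057/337500 rad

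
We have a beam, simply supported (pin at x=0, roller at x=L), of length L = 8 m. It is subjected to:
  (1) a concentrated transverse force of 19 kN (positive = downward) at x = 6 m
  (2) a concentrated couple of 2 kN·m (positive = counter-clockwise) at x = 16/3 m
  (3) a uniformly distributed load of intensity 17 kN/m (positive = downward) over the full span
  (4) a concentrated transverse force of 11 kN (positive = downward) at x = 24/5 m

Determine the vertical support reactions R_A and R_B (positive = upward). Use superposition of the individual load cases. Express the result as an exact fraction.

R_A = 387/5 kN, R_B = 443/5 kN

Load 1 — point force P=19 kN at a=6 m (b=L-a=2):
  R_A = Pb/L = 19·2/8 = 19/4 kN
  R_B = Pa/L = 19·6/8 = 57/4 kN
Load 2 — applied couple M₀=2 kN·m at a=16/3 m (b=L-a=8/3):
  R_A = M₀/L = 2/8 = 1/4 kN
  R_B = -M₀/L = -2/8 = -1/4 kN
Load 3 — uniform load w=17 kN/m over full span:
  R_A = wL/2 = 17·8/2 = 68 kN
  R_B = wL/2 = 17·8/2 = 68 kN
Load 4 — point force P=11 kN at a=24/5 m (b=L-a=16/5):
  R_A = Pb/L = 11·(16/5)/8 = 22/5 kN
  R_B = Pa/L = 11·(24/5)/8 = 33/5 kN
Superposition: R_A = 387/5 kN, R_B = 443/5 kN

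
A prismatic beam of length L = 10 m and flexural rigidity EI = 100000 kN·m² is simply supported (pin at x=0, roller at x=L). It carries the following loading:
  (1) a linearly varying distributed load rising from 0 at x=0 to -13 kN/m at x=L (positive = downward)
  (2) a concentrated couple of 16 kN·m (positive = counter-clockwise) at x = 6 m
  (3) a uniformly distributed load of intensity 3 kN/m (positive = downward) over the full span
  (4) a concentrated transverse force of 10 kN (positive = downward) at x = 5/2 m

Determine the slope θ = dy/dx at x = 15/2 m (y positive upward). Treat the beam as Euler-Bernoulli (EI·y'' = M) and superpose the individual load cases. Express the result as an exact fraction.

θ(15/2) = -701449/1152000000 rad

Load 1 — triangular load w₀=-13 kN/m (0→w₀ over full span):
  θ_1 = -w₀(7L⁴-30L²x²+15x⁴)/(360LEI) = -(-13)·(7·10⁴-30·10²·(15/2)²+15·(15/2)⁴)/(360·10·100000) = -17069/9216000 rad
Load 2 — applied couple M₀=16 kN·m at a=6 m (b=L-a=4):
  θ_2 = (M₀x²/(2L)-M₀(x-a)+C₁)/EI  [x>a] with C₁=M₀(3b²-L²)/(6L)=-208/15 = (16·(15/2)²/(2·10)-16·((15/2)-6)+(-208/15))/100000 = 107/1500000 rad
Load 3 — uniform load w=3 kN/m over full span:
  θ_3 = -w(L³-6Lx²+4x³)/(24EI) = -3·(10³-6·10·(15/2)²+4·(15/2)³)/(24·100000) = 11/12800 rad
Load 4 — point force P=10 kN at a=5/2 m (b=L-a=15/2):
  θ_4 = -Pa(2L²-6Lx+3x²+a²)/(6LEI)  [x>a] = -10·(5/2)·(2·10²-6·10·(15/2)+3·(15/2)²+(5/2)²)/(6·10·100000) = 1/3200 rad
Superposition: θ = Σ θ_i = -701449/1152000000 rad ≈ -0.000609 rad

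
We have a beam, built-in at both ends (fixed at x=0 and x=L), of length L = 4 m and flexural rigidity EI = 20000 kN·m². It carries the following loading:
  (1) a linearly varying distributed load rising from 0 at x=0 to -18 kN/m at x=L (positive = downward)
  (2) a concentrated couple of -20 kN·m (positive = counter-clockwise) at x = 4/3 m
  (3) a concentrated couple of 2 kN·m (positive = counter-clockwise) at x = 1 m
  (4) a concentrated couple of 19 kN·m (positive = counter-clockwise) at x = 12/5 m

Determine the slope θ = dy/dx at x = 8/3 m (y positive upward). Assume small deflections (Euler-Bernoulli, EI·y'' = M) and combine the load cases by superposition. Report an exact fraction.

Load 1 — triangular load w₀=-18 kN/m (0→w₀ over full span):
  θ_1 = -w₀(2x(L-x)(L-2x)(x+2L)+x²(L-x)²)/(120LEI) = -(-18)·(2·(8/3)·(4-(8/3))·(4-2·(8/3))·((8/3)+2·4)+(8/3)²·(4-(8/3))²)/(120·4·20000) = -14/84375 rad
Load 2 — applied couple M₀=-20 kN·m at a=4/3 m (b=L-a=8/3):
  θ_2 = (R_Ax²/2 - M_Ax - M₀(x-a))/EI  [x>a] with R_A=-20/3, M_A=0 = ((-20/3)·(8/3)²/2 - 0·(8/3) - (-20)·((8/3)-(4/3)))/20000 = 1/6750 rad
Load 3 — applied couple M₀=2 kN·m at a=1 m (b=L-a=3):
  θ_3 = (R_Ax²/2 - M_Ax - M₀(x-a))/EI  [x>a] with R_A=9/16, M_A=-3/8 = ((9/16)·(8/3)²/2 - (-3/8)·(8/3) - 2·((8/3)-1))/20000 = -1/60000 rad
Load 4 — applied couple M₀=19 kN·m at a=12/5 m (b=L-a=8/5):
  θ_4 = (R_Ax²/2 - M_Ax - M₀(x-a))/EI  [x>a] with R_A=171/25, M_A=152/25 = ((171/25)·(8/3)²/2 - (152/25)·(8/3) - 19·((8/3)-(12/5)))/20000 = 19/125000 rad
Superposition: θ = Σ θ_i = 529/4500000 rad ≈ 0.000118 rad

θ(8/3) = 529/4500000 rad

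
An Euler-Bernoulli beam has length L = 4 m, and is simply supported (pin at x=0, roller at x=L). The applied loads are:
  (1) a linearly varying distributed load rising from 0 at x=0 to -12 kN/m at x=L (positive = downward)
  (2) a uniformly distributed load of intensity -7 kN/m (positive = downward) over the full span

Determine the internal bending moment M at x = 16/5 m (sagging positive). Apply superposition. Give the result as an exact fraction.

M(16/5) = -2272/125 kN·m

Load 1 — triangular load w₀=-12 kN/m (0→w₀ over full span):
  M_1 = w₀Lx/6 - w₀x³/(6L) = (-12)·4·(16/5)/6 - (-12)·(16/5)³/(6·4) = -1152/125 kN·m
Load 2 — uniform load w=-7 kN/m over full span:
  M_2 = wx(L-x)/2 = (-7)·(16/5)·(4-(16/5))/2 = -224/25 kN·m
Superposition: M = Σ M_i = -2272/125 kN·m ≈ -18.176000 kN·m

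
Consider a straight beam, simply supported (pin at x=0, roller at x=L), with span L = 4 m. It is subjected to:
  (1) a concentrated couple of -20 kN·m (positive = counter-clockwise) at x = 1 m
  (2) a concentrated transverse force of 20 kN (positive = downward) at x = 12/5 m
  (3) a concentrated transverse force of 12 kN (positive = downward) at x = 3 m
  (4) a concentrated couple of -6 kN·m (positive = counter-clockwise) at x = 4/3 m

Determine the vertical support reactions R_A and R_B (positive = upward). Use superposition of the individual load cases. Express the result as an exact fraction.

R_A = 9/2 kN, R_B = 55/2 kN

Load 1 — applied couple M₀=-20 kN·m at a=1 m (b=L-a=3):
  R_A = M₀/L = (-20)/4 = -5 kN
  R_B = -M₀/L = -(-20)/4 = 5 kN
Load 2 — point force P=20 kN at a=12/5 m (b=L-a=8/5):
  R_A = Pb/L = 20·(8/5)/4 = 8 kN
  R_B = Pa/L = 20·(12/5)/4 = 12 kN
Load 3 — point force P=12 kN at a=3 m (b=L-a=1):
  R_A = Pb/L = 12·1/4 = 3 kN
  R_B = Pa/L = 12·3/4 = 9 kN
Load 4 — applied couple M₀=-6 kN·m at a=4/3 m (b=L-a=8/3):
  R_A = M₀/L = (-6)/4 = -3/2 kN
  R_B = -M₀/L = -(-6)/4 = 3/2 kN
Superposition: R_A = 9/2 kN, R_B = 55/2 kN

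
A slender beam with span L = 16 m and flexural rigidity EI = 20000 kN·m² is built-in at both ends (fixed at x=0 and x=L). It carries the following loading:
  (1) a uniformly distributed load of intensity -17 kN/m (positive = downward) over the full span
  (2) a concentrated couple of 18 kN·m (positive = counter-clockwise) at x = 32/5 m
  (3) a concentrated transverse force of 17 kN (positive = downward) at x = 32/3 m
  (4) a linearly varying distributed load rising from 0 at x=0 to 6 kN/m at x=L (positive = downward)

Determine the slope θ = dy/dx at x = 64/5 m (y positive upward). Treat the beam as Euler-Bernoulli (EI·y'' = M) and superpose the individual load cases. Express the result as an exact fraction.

θ(64/5) = -41962/2109375 rad

Load 1 — uniform load w=-17 kN/m over full span:
  θ_1 = -wx(L-x)(L-2x)/(12EI) = -(-17)·(64/5)·(16-(64/5))·(16-2·(64/5))/(12·20000) = -2176/78125 rad
Load 2 — applied couple M₀=18 kN·m at a=32/5 m (b=L-a=48/5):
  θ_2 = (R_Ax²/2 - M_Ax - M₀(x-a))/EI  [x>a] with R_A=81/50, M_A=54/25 = ((81/50)·(64/5)²/2 - (54/25)·(64/5) - 18·((64/5)-(32/5)))/20000 = -198/390625 rad
Load 3 — point force P=17 kN at a=32/3 m (b=L-a=16/3):
  θ_3 = Pa²(L-x)(2bL-(3b+a)(L-x))/(2L³EI)  [x>a] = 17·(32/3)²·(16-(64/5))·(2·(16/3)·16-(3·(16/3)+(32/3))·(16-(64/5)))/(2·16³·20000) = 272/84375 rad
Load 4 — triangular load w₀=6 kN/m (0→w₀ over full span):
  θ_4 = -w₀(2x(L-x)(L-2x)(x+2L)+x²(L-x)²)/(120LEI) = -6·(2·(64/5)·(16-(64/5))·(16-2·(64/5))·((64/5)+2·16)+(64/5)²·(16-(64/5))²)/(120·16·20000) = 2048/390625 rad
Superposition: θ = Σ θ_i = -41962/2109375 rad ≈ -0.019893 rad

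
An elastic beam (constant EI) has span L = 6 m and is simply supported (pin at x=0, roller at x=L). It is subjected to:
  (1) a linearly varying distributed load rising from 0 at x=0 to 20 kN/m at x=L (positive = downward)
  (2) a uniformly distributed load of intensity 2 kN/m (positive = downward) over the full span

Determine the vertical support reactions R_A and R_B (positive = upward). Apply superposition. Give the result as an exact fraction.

Load 1 — triangular load w₀=20 kN/m (0→w₀ over full span):
  R_A = w₀L/6 = 20·6/6 = 20 kN
  R_B = w₀L/3 = 20·6/3 = 40 kN
Load 2 — uniform load w=2 kN/m over full span:
  R_A = wL/2 = 2·6/2 = 6 kN
  R_B = wL/2 = 2·6/2 = 6 kN
Superposition: R_A = 26 kN, R_B = 46 kN

R_A = 26 kN, R_B = 46 kN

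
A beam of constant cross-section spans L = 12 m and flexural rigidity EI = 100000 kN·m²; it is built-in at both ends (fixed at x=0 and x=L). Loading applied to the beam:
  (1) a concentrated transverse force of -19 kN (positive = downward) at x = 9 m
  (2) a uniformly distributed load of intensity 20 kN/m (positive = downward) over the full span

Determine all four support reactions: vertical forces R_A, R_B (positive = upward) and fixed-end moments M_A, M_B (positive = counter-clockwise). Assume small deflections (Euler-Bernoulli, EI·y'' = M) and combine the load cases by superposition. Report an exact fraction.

R_A = 3745/32 kN, M_A = 3669/16 kN·m, R_B = 3327/32 kN, M_B = -3327/16 kN·m

Load 1 — point force P=-19 kN at a=9 m (b=L-a=3):
  R_A = Pb²(3a+b)/L³ = (-19)·3²·(3·9+3)/12³ = -95/32 kN
  M_A = Pab²/L² = (-19)·9·3²/12² = -171/16 kN·m
  R_B = Pa²(a+3b)/L³ = (-19)·9²·(9+3·3)/12³ = -513/32 kN
  M_B = -Pa²b/L² = -(-19)·9²·3/12² = 513/16 kN·m
Load 2 — uniform load w=20 kN/m over full span:
  R_A = wL/2 = 20·12/2 = 120 kN
  M_A = wL²/12 = 20·12²/12 = 240 kN·m
  R_B = wL/2 = 20·12/2 = 120 kN
  M_B = -wL²/12 = -20·12²/12 = -240 kN·m
Superposition: R_A = 3745/32 kN, M_A = 3669/16 kN·m, R_B = 3327/32 kN, M_B = -3327/16 kN·m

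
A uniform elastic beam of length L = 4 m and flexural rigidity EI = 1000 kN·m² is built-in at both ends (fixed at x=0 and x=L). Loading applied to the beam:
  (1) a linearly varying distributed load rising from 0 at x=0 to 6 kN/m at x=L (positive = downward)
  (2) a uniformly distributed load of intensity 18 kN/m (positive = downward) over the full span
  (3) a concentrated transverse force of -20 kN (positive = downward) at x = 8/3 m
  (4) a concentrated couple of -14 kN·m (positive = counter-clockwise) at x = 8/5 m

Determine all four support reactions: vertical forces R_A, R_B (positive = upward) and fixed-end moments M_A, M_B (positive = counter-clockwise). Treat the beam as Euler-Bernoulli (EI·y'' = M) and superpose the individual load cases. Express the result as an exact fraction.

R_A = 19828/675 kN, M_A = 13226/675 kN·m, R_B = 23372/675 kN, M_B = -14464/675 kN·m

Load 1 — triangular load w₀=6 kN/m (0→w₀ over full span):
  R_A = 3w₀L/20 = 3·6·4/20 = 18/5 kN
  M_A = w₀L²/30 = 6·4²/30 = 16/5 kN·m
  R_B = 7w₀L/20 = 7·6·4/20 = 42/5 kN
  M_B = -w₀L²/20 = -6·4²/20 = -24/5 kN·m
Load 2 — uniform load w=18 kN/m over full span:
  R_A = wL/2 = 18·4/2 = 36 kN
  M_A = wL²/12 = 18·4²/12 = 24 kN·m
  R_B = wL/2 = 18·4/2 = 36 kN
  M_B = -wL²/12 = -18·4²/12 = -24 kN·m
Load 3 — point force P=-20 kN at a=8/3 m (b=L-a=4/3):
  R_A = Pb²(3a+b)/L³ = (-20)·(4/3)²·(3·(8/3)+(4/3))/4³ = -140/27 kN
  M_A = Pab²/L² = (-20)·(8/3)·(4/3)²/4² = -160/27 kN·m
  R_B = Pa²(a+3b)/L³ = (-20)·(8/3)²·((8/3)+3·(4/3))/4³ = -400/27 kN
  M_B = -Pa²b/L² = -(-20)·(8/3)²·(4/3)/4² = 320/27 kN·m
Load 4 — applied couple M₀=-14 kN·m at a=8/5 m (b=L-a=12/5):
  R_A = 6M₀ab/L³ = 6·(-14)·(8/5)·(12/5)/4³ = -126/25 kN
  M_A = M₀b(2a-b)/L² = (-14)·(12/5)·(2·(8/5)-(12/5))/4² = -42/25 kN·m
  R_B = -6M₀ab/L³ = -6·(-14)·(8/5)·(12/5)/4³ = 126/25 kN
  M_B = M₀a(2b-a)/L² = (-14)·(8/5)·(2·(12/5)-(8/5))/4² = -112/25 kN·m
Superposition: R_A = 19828/675 kN, M_A = 13226/675 kN·m, R_B = 23372/675 kN, M_B = -14464/675 kN·m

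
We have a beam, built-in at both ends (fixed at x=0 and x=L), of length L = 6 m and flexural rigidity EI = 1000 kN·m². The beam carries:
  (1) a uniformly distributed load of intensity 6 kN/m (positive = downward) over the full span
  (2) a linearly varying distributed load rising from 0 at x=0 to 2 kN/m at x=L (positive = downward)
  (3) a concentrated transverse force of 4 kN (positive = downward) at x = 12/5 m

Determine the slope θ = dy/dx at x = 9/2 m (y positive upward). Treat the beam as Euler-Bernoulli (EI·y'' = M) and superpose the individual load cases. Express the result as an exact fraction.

Load 1 — uniform load w=6 kN/m over full span:
  θ_1 = -wx(L-x)(L-2x)/(12EI) = -6·(9/2)·(6-(9/2))·(6-2·(9/2))/(12·1000) = 81/8000 rad
Load 2 — triangular load w₀=2 kN/m (0→w₀ over full span):
  θ_2 = -w₀(2x(L-x)(L-2x)(x+2L)+x²(L-x)²)/(120LEI) = -2·(2·(9/2)·(6-(9/2))·(6-2·(9/2))·((9/2)+2·6)+(9/2)²·(6-(9/2))²)/(120·6·1000) = 1107/640000 rad
Load 3 — point force P=4 kN at a=12/5 m (b=L-a=18/5):
  θ_3 = Pa²(L-x)(2bL-(3b+a)(L-x))/(2L³EI)  [x>a] = 4·(12/5)²·(6-(9/2))·(2·(18/5)·6-(3·(18/5)+(12/5))·(6-(9/2)))/(2·6³·1000) = 117/62500 rad
Superposition: θ = Σ θ_i = 219627/16000000 rad ≈ 0.013727 rad

θ(9/2) = 219627/16000000 rad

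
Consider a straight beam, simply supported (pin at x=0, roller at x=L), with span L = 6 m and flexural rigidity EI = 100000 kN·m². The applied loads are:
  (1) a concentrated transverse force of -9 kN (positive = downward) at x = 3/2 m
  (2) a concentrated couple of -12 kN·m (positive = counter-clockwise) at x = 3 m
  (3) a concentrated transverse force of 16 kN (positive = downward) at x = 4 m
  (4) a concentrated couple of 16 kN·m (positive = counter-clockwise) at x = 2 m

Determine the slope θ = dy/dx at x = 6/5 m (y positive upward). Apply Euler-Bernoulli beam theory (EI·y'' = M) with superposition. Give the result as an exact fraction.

Load 1 — point force P=-9 kN at a=3/2 m (b=L-a=9/2):
  θ_1 = -Pb(L²-b²-3x²)/(6LEI)  [x≤a] = -(-9)·(9/2)·(6²-(9/2)²-3·(6/5)²)/(6·6·100000) = 10287/80000000 rad
Load 2 — applied couple M₀=-12 kN·m at a=3 m (b=L-a=3):
  θ_2 = (M₀x²/(2L)+C₁)/EI  [x≤a] with C₁=M₀(3b²-L²)/(6L)=3 = ((-12)·(6/5)²/(2·6)+3)/100000 = 39/2500000 rad
Load 3 — point force P=16 kN at a=4 m (b=L-a=2):
  θ_3 = -Pb(L²-b²-3x²)/(6LEI)  [x≤a] = -16·2·(6²-2²-3·(6/5)²)/(6·6·100000) = -173/703125 rad
Load 4 — applied couple M₀=16 kN·m at a=2 m (b=L-a=4):
  θ_4 = (M₀x²/(2L)+C₁)/EI  [x≤a] with C₁=M₀(3b²-L²)/(6L)=16/3 = (16·(6/5)²/(2·6)+(16/3))/100000 = 17/234375 rad
Superposition: θ = Σ θ_i = -21113/720000000 rad ≈ -0.000029 rad

θ(6/5) = -21113/720000000 rad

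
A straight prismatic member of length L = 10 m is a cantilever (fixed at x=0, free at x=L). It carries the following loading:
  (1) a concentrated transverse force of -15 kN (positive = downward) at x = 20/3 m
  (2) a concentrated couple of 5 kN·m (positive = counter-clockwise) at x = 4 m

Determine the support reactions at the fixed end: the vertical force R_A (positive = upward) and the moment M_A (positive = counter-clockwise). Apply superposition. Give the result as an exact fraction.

Load 1 — point force P=-15 kN at a=20/3 m (b=L-a=10/3):
  R_A = P = (-15) = -15 kN
  M_A = Pa = (-15)·(20/3) = -100 kN·m
Load 2 — applied couple M₀=5 kN·m at a=4 m (b=L-a=6):
  R_A = 0 kN
  M_A = -M₀ = -5 kN·m
Superposition: R_A = -15 kN, M_A = -105 kN·m

R_A = -15 kN, M_A = -105 kN·m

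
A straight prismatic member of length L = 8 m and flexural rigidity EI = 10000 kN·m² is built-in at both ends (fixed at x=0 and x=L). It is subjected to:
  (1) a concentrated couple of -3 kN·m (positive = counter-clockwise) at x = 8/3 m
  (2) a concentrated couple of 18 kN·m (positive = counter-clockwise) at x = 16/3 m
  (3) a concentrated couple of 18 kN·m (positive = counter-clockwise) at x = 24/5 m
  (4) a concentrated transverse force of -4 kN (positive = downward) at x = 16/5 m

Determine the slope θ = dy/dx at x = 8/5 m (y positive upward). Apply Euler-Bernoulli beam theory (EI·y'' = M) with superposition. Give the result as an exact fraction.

θ(8/5) = -1448/1953125 rad

Load 1 — applied couple M₀=-3 kN·m at a=8/3 m (b=L-a=16/3):
  θ_1 = (R_Ax²/2 - M_Ax)/EI  [x≤a] with R_A=-1/2, M_A=0 = ((-1/2)·(8/5)²/2 - 0·(8/5))/10000 = -1/15625 rad
Load 2 — applied couple M₀=18 kN·m at a=16/3 m (b=L-a=8/3):
  θ_2 = (R_Ax²/2 - M_Ax)/EI  [x≤a] with R_A=3, M_A=6 = (3·(8/5)²/2 - 6·(8/5))/10000 = -9/15625 rad
Load 3 — applied couple M₀=18 kN·m at a=24/5 m (b=L-a=16/5):
  θ_3 = (R_Ax²/2 - M_Ax)/EI  [x≤a] with R_A=81/25, M_A=144/25 = ((81/25)·(8/5)²/2 - (144/25)·(8/5))/10000 = -198/390625 rad
Load 4 — point force P=-4 kN at a=16/5 m (b=L-a=24/5):
  θ_4 = -Pb²x(2aL-(3a+b)x)/(2L³EI)  [x≤a] = -(-4)·(24/5)²·(8/5)·(2·(16/5)·8-(3·(16/5)+(24/5))·(8/5))/(2·8³·10000) = 792/1953125 rad
Superposition: θ = Σ θ_i = -1448/1953125 rad ≈ -0.000741 rad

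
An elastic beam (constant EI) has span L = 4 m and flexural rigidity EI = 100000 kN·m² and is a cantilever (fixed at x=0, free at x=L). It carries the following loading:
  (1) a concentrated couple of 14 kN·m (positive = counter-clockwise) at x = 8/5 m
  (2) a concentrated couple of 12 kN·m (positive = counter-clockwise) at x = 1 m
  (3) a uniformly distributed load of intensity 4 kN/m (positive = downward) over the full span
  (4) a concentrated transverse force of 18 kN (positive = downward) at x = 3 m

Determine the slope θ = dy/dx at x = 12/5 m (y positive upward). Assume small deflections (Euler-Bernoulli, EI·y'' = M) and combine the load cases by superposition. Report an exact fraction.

θ(12/5) = -2603/3125000 rad

Load 1 — applied couple M₀=14 kN·m at a=8/5 m (b=L-a=12/5):
  θ_1 = M₀a/EI  [x>a] = 14·(8/5)/100000 = 7/31250 rad
Load 2 — applied couple M₀=12 kN·m at a=1 m (b=L-a=3):
  θ_2 = M₀a/EI  [x>a] = 12·1/100000 = 3/25000 rad
Load 3 — uniform load w=4 kN/m over full span:
  θ_3 = -wx(x²-3Lx+3L²)/(6EI) = -4·(12/5)·((12/5)²-3·4·(12/5)+3·4²)/(6·100000) = -156/390625 rad
Load 4 — point force P=18 kN at a=3 m (b=L-a=1):
  θ_4 = -Px(2a-x)/(2EI)  [x≤a] = -18·(12/5)·(2·3-(12/5))/(2·100000) = -243/312500 rad
Superposition: θ = Σ θ_i = -2603/3125000 rad ≈ -0.000833 rad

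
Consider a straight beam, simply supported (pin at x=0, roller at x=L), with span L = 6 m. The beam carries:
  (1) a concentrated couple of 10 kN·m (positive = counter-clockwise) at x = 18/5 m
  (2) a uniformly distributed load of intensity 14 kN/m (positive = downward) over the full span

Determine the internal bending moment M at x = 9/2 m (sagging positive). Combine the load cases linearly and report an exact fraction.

Load 1 — applied couple M₀=10 kN·m at a=18/5 m (b=L-a=12/5):
  M_1 = M₀x/L - M₀  [x>a] = 10·(9/2)/6 - 10 = -5/2 kN·m
Load 2 — uniform load w=14 kN/m over full span:
  M_2 = wx(L-x)/2 = 14·(9/2)·(6-(9/2))/2 = 189/4 kN·m
Superposition: M = Σ M_i = 179/4 kN·m ≈ 44.750000 kN·m

M(9/2) = 179/4 kN·m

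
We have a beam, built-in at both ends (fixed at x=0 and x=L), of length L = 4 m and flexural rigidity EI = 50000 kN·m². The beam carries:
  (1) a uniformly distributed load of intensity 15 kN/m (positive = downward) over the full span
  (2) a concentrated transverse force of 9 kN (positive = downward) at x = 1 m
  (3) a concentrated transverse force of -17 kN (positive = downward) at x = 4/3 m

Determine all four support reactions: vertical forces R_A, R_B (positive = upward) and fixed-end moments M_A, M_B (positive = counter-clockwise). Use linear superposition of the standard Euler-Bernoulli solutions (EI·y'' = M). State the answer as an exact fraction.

Load 1 — uniform load w=15 kN/m over full span:
  R_A = wL/2 = 15·4/2 = 30 kN
  M_A = wL²/12 = 15·4²/12 = 20 kN·m
  R_B = wL/2 = 15·4/2 = 30 kN
  M_B = -wL²/12 = -15·4²/12 = -20 kN·m
Load 2 — point force P=9 kN at a=1 m (b=L-a=3):
  R_A = Pb²(3a+b)/L³ = 9·3²·(3·1+3)/4³ = 243/32 kN
  M_A = Pab²/L² = 9·1·3²/4² = 81/16 kN·m
  R_B = Pa²(a+3b)/L³ = 9·1²·(1+3·3)/4³ = 45/32 kN
  M_B = -Pa²b/L² = -9·1²·3/4² = -27/16 kN·m
Load 3 — point force P=-17 kN at a=4/3 m (b=L-a=8/3):
  R_A = Pb²(3a+b)/L³ = (-17)·(8/3)²·(3·(4/3)+(8/3))/4³ = -340/27 kN
  M_A = Pab²/L² = (-17)·(4/3)·(8/3)²/4² = -272/27 kN·m
  R_B = Pa²(a+3b)/L³ = (-17)·(4/3)²·((4/3)+3·(8/3))/4³ = -119/27 kN
  M_B = -Pa²b/L² = -(-17)·(4/3)²·(8/3)/4² = 136/27 kN·m
Superposition: R_A = 21601/864 kN, M_A = 6475/432 kN·m, R_B = 23327/864 kN, M_B = -7193/432 kN·m

R_A = 21601/864 kN, M_A = 6475/432 kN·m, R_B = 23327/864 kN, M_B = -7193/432 kN·m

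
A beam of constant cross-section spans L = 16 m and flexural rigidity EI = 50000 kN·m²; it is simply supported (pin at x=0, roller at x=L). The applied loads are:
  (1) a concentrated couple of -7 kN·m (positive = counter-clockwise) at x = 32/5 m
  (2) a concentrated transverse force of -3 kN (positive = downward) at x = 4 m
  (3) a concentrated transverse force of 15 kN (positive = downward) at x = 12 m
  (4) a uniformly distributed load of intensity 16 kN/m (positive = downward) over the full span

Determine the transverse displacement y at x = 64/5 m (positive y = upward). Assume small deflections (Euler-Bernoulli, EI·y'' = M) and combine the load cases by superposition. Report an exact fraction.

Load 1 — applied couple M₀=-7 kN·m at a=32/5 m (b=L-a=48/5):
  y_1 = (M₀x³/(6L)-M₀(x-a)²/2+C₁x)/EI  [x>a] with C₁=M₀(3b²-L²)/(6L)=-112/75 = ((-7)·(64/5)³/(6·16)-(-7)·((64/5)-(32/5))²/2+(-112/75)·(64/5))/50000 = -224/390625 m
Load 2 — point force P=-3 kN at a=4 m (b=L-a=12):
  y_2 = -Pa(L-x)(2Lx-a²-x²)/(6LEI)  [x>a] = -(-3)·4·(16-(64/5))·(2·16·(64/5)-4²-(64/5)²)/(6·16·50000) = 718/390625 m
Load 3 — point force P=15 kN at a=12 m (b=L-a=4):
  y_3 = -Pa(L-x)(2Lx-a²-x²)/(6LEI)  [x>a] = -15·12·(16-(64/5))·(2·16·(64/5)-12²-(64/5)²)/(6·16·50000) = -954/78125 m
Load 4 — uniform load w=16 kN/m over full span:
  y_4 = -wx(L³-2Lx²+x³)/(24EI) = -16·(64/5)·(16³-2·16·(64/5)²+(64/5)³)/(24·50000) = -950272/5859375 m
Superposition: y = Σ y_i = -1014412/5859375 m ≈ -0.173126 m

y(64/5) = -1014412/5859375 m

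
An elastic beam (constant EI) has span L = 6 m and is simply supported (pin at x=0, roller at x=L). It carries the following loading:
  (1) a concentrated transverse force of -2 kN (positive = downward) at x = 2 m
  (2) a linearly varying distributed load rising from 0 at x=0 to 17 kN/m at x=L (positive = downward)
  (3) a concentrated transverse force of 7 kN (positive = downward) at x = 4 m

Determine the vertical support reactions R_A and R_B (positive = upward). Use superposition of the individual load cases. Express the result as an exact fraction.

Load 1 — point force P=-2 kN at a=2 m (b=L-a=4):
  R_A = Pb/L = (-2)·4/6 = -4/3 kN
  R_B = Pa/L = (-2)·2/6 = -2/3 kN
Load 2 — triangular load w₀=17 kN/m (0→w₀ over full span):
  R_A = w₀L/6 = 17·6/6 = 17 kN
  R_B = w₀L/3 = 17·6/3 = 34 kN
Load 3 — point force P=7 kN at a=4 m (b=L-a=2):
  R_A = Pb/L = 7·2/6 = 7/3 kN
  R_B = Pa/L = 7·4/6 = 14/3 kN
Superposition: R_A = 18 kN, R_B = 38 kN

R_A = 18 kN, R_B = 38 kN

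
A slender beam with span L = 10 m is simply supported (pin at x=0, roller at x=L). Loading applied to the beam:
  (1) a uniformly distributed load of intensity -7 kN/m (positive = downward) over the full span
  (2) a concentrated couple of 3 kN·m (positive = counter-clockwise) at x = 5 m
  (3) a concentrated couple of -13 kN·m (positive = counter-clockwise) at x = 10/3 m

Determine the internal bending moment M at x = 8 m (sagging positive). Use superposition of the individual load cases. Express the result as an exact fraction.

M(8) = -54 kN·m

Load 1 — uniform load w=-7 kN/m over full span:
  M_1 = wx(L-x)/2 = (-7)·8·(10-8)/2 = -56 kN·m
Load 2 — applied couple M₀=3 kN·m at a=5 m (b=L-a=5):
  M_2 = M₀x/L - M₀  [x>a] = 3·8/10 - 3 = -3/5 kN·m
Load 3 — applied couple M₀=-13 kN·m at a=10/3 m (b=L-a=20/3):
  M_3 = M₀x/L - M₀  [x>a] = (-13)·8/10 - (-13) = 13/5 kN·m
Superposition: M = Σ M_i = -54 kN·m ≈ -54.000000 kN·m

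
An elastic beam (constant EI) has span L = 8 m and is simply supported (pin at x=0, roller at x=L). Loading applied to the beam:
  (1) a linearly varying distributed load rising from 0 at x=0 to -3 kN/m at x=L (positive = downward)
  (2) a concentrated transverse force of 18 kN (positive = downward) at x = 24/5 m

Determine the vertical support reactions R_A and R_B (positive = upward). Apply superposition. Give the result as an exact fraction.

R_A = 16/5 kN, R_B = 14/5 kN

Load 1 — triangular load w₀=-3 kN/m (0→w₀ over full span):
  R_A = w₀L/6 = (-3)·8/6 = -4 kN
  R_B = w₀L/3 = (-3)·8/3 = -8 kN
Load 2 — point force P=18 kN at a=24/5 m (b=L-a=16/5):
  R_A = Pb/L = 18·(16/5)/8 = 36/5 kN
  R_B = Pa/L = 18·(24/5)/8 = 54/5 kN
Superposition: R_A = 16/5 kN, R_B = 14/5 kN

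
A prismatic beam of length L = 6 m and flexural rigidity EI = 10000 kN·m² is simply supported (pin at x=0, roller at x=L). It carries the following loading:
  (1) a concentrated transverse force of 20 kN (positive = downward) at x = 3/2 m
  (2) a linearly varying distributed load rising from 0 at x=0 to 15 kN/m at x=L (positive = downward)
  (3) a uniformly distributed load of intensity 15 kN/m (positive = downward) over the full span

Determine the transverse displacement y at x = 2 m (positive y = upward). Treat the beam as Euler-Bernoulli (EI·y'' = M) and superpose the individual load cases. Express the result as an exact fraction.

y(2) = -463/12000 m

Load 1 — point force P=20 kN at a=3/2 m (b=L-a=9/2):
  y_1 = -Pa(L-x)(2Lx-a²-x²)/(6LEI)  [x>a] = -20·(3/2)·(6-2)·(2·6·2-(3/2)²-2²)/(6·6·10000) = -71/12000 m
Load 2 — triangular load w₀=15 kN/m (0→w₀ over full span):
  y_2 = -w₀x(7L⁴-10L²x²+3x⁴)/(360LEI) = -15·2·(7·6⁴-10·6²·2²+3·2⁴)/(360·6·10000) = -4/375 m
Load 3 — uniform load w=15 kN/m over full span:
  y_3 = -wx(L³-2Lx²+x³)/(24EI) = -15·2·(6³-2·6·2²+2³)/(24·10000) = -11/500 m
Superposition: y = Σ y_i = -463/12000 m ≈ -0.038583 m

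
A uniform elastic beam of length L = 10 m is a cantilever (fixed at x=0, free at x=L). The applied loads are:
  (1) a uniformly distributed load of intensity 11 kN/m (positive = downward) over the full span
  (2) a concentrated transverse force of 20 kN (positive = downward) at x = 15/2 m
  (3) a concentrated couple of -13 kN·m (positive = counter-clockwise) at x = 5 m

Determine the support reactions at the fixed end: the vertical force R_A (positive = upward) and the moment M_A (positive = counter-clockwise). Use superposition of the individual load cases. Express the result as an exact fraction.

Load 1 — uniform load w=11 kN/m over full span:
  R_A = wL = 11·10 = 110 kN
  M_A = wL²/2 = 11·10²/2 = 550 kN·m
Load 2 — point force P=20 kN at a=15/2 m (b=L-a=5/2):
  R_A = P = 20 kN
  M_A = Pa = 20·(15/2) = 150 kN·m
Load 3 — applied couple M₀=-13 kN·m at a=5 m (b=L-a=5):
  R_A = 0 kN
  M_A = -M₀ = -(-13) = 13 kN·m
Superposition: R_A = 130 kN, M_A = 713 kN·m

R_A = 130 kN, M_A = 713 kN·m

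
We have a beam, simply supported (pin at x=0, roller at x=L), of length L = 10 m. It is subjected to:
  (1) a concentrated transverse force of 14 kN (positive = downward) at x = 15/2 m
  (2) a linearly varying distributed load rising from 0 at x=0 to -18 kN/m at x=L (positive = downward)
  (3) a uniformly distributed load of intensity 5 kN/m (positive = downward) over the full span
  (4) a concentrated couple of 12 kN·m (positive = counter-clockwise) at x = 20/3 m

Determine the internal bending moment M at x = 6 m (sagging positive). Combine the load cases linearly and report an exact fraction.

M(6) = -27 kN·m

Load 1 — point force P=14 kN at a=15/2 m (b=L-a=5/2):
  M_1 = Pbx/L  [x≤a] = 14·(5/2)·6/10 = 21 kN·m
Load 2 — triangular load w₀=-18 kN/m (0→w₀ over full span):
  M_2 = w₀Lx/6 - w₀x³/(6L) = (-18)·10·6/6 - (-18)·6³/(6·10) = -576/5 kN·m
Load 3 — uniform load w=5 kN/m over full span:
  M_3 = wx(L-x)/2 = 5·6·(10-6)/2 = 60 kN·m
Load 4 — applied couple M₀=12 kN·m at a=20/3 m (b=L-a=10/3):
  M_4 = M₀x/L  [x≤a] = 12·6/10 = 36/5 kN·m
Superposition: M = Σ M_i = -27 kN·m ≈ -27.000000 kN·m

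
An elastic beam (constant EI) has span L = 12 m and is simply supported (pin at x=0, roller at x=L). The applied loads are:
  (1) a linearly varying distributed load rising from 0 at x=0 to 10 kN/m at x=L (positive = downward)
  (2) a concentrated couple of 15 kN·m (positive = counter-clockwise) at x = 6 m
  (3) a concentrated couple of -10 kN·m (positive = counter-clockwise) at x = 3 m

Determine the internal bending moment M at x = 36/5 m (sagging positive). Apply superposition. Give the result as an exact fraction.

Load 1 — triangular load w₀=10 kN/m (0→w₀ over full span):
  M_1 = w₀Lx/6 - w₀x³/(6L) = 10·12·(36/5)/6 - 10·(36/5)³/(6·12) = 2304/25 kN·m
Load 2 — applied couple M₀=15 kN·m at a=6 m (b=L-a=6):
  M_2 = M₀x/L - M₀  [x>a] = 15·(36/5)/12 - 15 = -6 kN·m
Load 3 — applied couple M₀=-10 kN·m at a=3 m (b=L-a=9):
  M_3 = M₀x/L - M₀  [x>a] = (-10)·(36/5)/12 - (-10) = 4 kN·m
Superposition: M = Σ M_i = 2254/25 kN·m ≈ 90.160000 kN·m

M(36/5) = 2254/25 kN·m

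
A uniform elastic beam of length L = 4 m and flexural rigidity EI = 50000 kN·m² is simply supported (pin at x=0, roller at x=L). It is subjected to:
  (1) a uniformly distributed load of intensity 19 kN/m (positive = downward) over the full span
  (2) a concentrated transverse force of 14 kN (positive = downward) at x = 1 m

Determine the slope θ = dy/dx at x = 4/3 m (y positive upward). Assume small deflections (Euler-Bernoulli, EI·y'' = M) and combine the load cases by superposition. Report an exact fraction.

Load 1 — uniform load w=19 kN/m over full span:
  θ_1 = -w(L³-6Lx²+4x³)/(24EI) = -19·(4³-6·4·(4/3)²+4·(4/3)³)/(24·50000) = -247/506250 rad
Load 2 — point force P=14 kN at a=1 m (b=L-a=3):
  θ_2 = -Pa(2L²-6Lx+3x²+a²)/(6LEI)  [x>a] = -14·1·(2·4²-6·4·(4/3)+3·(4/3)²+1²)/(6·4·50000) = -133/1800000 rad
Superposition: θ = Σ θ_i = -9101/16200000 rad ≈ -0.000562 rad

θ(4/3) = -9101/16200000 rad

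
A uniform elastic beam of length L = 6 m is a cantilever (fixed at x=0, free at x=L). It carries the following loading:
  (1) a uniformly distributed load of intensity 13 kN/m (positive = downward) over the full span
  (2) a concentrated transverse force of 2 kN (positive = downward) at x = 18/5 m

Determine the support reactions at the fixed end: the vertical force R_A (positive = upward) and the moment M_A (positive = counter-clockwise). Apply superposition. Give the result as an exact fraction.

Load 1 — uniform load w=13 kN/m over full span:
  R_A = wL = 13·6 = 78 kN
  M_A = wL²/2 = 13·6²/2 = 234 kN·m
Load 2 — point force P=2 kN at a=18/5 m (b=L-a=12/5):
  R_A = P = 2 kN
  M_A = Pa = 2·(18/5) = 36/5 kN·m
Superposition: R_A = 80 kN, M_A = 1206/5 kN·m

R_A = 80 kN, M_A = 1206/5 kN·m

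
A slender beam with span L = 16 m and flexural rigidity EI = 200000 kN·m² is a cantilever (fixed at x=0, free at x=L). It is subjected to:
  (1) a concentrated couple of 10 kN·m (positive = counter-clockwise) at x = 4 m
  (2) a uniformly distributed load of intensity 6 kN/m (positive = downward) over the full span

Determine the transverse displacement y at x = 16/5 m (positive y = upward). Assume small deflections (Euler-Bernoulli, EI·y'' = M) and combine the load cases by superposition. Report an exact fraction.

y(16/5) = -33036/1953125 m

Load 1 — applied couple M₀=10 kN·m at a=4 m (b=L-a=12):
  y_1 = M₀x²/(2EI)  [x≤a] = 10·(16/5)²/(2·200000) = 4/15625 m
Load 2 — uniform load w=6 kN/m over full span:
  y_2 = -wx²(x²-4Lx+6L²)/(24EI) = -6·(16/5)²·((16/5)²-4·16·(16/5)+6·16²)/(24·200000) = -33536/1953125 m
Superposition: y = Σ y_i = -33036/1953125 m ≈ -0.016914 m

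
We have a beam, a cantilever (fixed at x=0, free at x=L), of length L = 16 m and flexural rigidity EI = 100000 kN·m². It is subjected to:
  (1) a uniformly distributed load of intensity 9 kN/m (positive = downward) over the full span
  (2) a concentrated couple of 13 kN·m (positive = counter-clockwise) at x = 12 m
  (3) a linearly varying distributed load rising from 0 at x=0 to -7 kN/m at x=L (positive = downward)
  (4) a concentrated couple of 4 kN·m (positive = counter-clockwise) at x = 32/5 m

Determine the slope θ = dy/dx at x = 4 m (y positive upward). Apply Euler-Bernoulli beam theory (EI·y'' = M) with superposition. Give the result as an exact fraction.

Load 1 — uniform load w=9 kN/m over full span:
  θ_1 = -wx(x²-3Lx+3L²)/(6EI) = -9·4·(4²-3·16·4+3·16²)/(6·100000) = -111/3125 rad
Load 2 — applied couple M₀=13 kN·m at a=12 m (b=L-a=4):
  θ_2 = M₀x/EI  [x≤a] = 13·4/100000 = 13/25000 rad
Load 3 — triangular load w₀=-7 kN/m (0→w₀ over full span):
  θ_3 = (w₀Lx²/4-w₀L²x/3-w₀x⁴/(24L))/EI = ((-7)·16·4²/4-(-7)·16²·4/3-(-7)·4⁴/(24·16))/100000 = 973/50000 rad
Load 4 — applied couple M₀=4 kN·m at a=32/5 m (b=L-a=48/5):
  θ_4 = M₀x/EI  [x≤a] = 4·4/100000 = 1/6250 rad
Superposition: θ = Σ θ_i = -769/50000 rad ≈ -0.015380 rad

θ(4) = -769/50000 rad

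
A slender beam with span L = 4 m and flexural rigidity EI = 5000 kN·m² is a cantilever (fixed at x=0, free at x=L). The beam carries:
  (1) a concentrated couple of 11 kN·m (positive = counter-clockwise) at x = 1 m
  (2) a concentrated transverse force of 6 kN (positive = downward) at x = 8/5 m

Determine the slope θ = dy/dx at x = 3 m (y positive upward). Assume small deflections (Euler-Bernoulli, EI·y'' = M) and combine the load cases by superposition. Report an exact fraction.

θ(3) = 83/125000 rad

Load 1 — applied couple M₀=11 kN·m at a=1 m (b=L-a=3):
  θ_1 = M₀a/EI  [x>a] = 11·1/5000 = 11/5000 rad
Load 2 — point force P=6 kN at a=8/5 m (b=L-a=12/5):
  θ_2 = -Pa²/(2EI)  [x>a] = -6·(8/5)²/(2·5000) = -24/15625 rad
Superposition: θ = Σ θ_i = 83/125000 rad ≈ 0.000664 rad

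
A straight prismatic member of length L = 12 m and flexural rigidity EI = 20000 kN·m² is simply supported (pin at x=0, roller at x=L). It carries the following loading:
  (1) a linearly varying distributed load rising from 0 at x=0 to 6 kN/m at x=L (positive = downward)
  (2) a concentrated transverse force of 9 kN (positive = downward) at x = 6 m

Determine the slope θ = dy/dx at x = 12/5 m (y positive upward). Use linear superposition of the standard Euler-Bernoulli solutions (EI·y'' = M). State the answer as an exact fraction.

Load 1 — triangular load w₀=6 kN/m (0→w₀ over full span):
  θ_1 = -w₀(7L⁴-30L²x²+15x⁴)/(360LEI) = -6·(7·12⁴-30·12²·(12/5)²+15·(12/5)⁴)/(360·12·20000) = -3276/390625 rad
Load 2 — point force P=9 kN at a=6 m (b=L-a=6):
  θ_2 = -Pb(L²-b²-3x²)/(6LEI)  [x≤a] = -9·6·(12²-6²-3·(12/5)²)/(6·12·20000) = -1701/500000 rad
Superposition: θ = Σ θ_i = -147357/12500000 rad ≈ -0.011789 rad

θ(12/5) = -147357/12500000 rad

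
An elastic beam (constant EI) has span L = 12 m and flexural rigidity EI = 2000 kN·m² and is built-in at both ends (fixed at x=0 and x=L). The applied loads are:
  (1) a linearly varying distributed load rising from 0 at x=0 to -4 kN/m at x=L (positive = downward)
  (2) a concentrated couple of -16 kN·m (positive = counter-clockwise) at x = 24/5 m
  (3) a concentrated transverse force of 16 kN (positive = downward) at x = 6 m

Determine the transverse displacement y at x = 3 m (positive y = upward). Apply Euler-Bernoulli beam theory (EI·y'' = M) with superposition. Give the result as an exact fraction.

y(3) = -693/80000 m

Load 1 — triangular load w₀=-4 kN/m (0→w₀ over full span):
  y_1 = -w₀x²(L-x)²(x+2L)/(120LEI) = -(-4)·3²·(12-3)²·(3+2·12)/(120·12·2000) = 2187/80000 m
Load 2 — applied couple M₀=-16 kN·m at a=24/5 m (b=L-a=36/5):
  y_2 = (R_Ax³/6 - M_Ax²/2)/EI  [x≤a] with R_A=-48/25, M_A=-48/25 = ((-48/25)·3³/6 - (-48/25)·3²/2)/2000 = 0 m
Load 3 — point force P=16 kN at a=6 m (b=L-a=6):
  y_3 = -Pb²x²(3aL-(3a+b)x)/(6L³EI)  [x≤a] = -16·6²·3²·(3·6·12-(3·6+6)·3)/(6·12³·2000) = -9/250 m
Superposition: y = Σ y_i = -693/80000 m ≈ -0.008663 m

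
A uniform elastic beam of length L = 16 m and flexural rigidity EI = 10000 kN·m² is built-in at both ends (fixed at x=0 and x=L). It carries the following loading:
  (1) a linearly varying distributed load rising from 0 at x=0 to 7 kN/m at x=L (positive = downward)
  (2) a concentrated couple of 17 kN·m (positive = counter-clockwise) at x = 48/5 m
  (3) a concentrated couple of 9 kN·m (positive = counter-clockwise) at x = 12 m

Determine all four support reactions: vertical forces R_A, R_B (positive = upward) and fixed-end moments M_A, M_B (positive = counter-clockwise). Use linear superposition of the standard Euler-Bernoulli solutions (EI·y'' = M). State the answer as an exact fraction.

Load 1 — triangular load w₀=7 kN/m (0→w₀ over full span):
  R_A = 3w₀L/20 = 3·7·16/20 = 84/5 kN
  M_A = w₀L²/30 = 7·16²/30 = 896/15 kN·m
  R_B = 7w₀L/20 = 7·7·16/20 = 196/5 kN
  M_B = -w₀L²/20 = -7·16²/20 = -448/5 kN·m
Load 2 — applied couple M₀=17 kN·m at a=48/5 m (b=L-a=32/5):
  R_A = 6M₀ab/L³ = 6·17·(48/5)·(32/5)/16³ = 153/100 kN
  M_A = M₀b(2a-b)/L² = 17·(32/5)·(2·(48/5)-(32/5))/16² = 136/25 kN·m
  R_B = -6M₀ab/L³ = -6·17·(48/5)·(32/5)/16³ = -153/100 kN
  M_B = M₀a(2b-a)/L² = 17·(48/5)·(2·(32/5)-(48/5))/16² = 51/25 kN·m
Load 3 — applied couple M₀=9 kN·m at a=12 m (b=L-a=4):
  R_A = 6M₀ab/L³ = 6·9·12·4/16³ = 81/128 kN
  M_A = M₀b(2a-b)/L² = 9·4·(2·12-4)/16² = 45/16 kN·m
  R_B = -6M₀ab/L³ = -6·9·12·4/16³ = -81/128 kN
  M_B = M₀a(2b-a)/L² = 9·12·(2·4-12)/16² = -27/16 kN·m
Superposition: R_A = 60681/3200 kN, M_A = 81583/1200 kN·m, R_B = 118519/3200 kN, M_B = -35699/400 kN·m

R_A = 60681/3200 kN, M_A = 81583/1200 kN·m, R_B = 118519/3200 kN, M_B = -35699/400 kN·m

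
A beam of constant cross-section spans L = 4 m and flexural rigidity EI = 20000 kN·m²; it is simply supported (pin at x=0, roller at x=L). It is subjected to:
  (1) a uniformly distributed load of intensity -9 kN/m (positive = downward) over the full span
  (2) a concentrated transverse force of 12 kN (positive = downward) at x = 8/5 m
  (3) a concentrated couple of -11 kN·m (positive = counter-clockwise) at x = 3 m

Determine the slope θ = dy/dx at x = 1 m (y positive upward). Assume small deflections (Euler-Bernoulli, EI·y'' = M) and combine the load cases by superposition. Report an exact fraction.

θ(1) = 18593/30000000 rad

Load 1 — uniform load w=-9 kN/m over full span:
  θ_1 = -w(L³-6Lx²+4x³)/(24EI) = -(-9)·(4³-6·4·1²+4·1³)/(24·20000) = 33/40000 rad
Load 2 — point force P=12 kN at a=8/5 m (b=L-a=12/5):
  θ_2 = -Pb(L²-b²-3x²)/(6LEI)  [x≤a] = -12·(12/5)·(4²-(12/5)²-3·1²)/(6·4·20000) = -543/1250000 rad
Load 3 — applied couple M₀=-11 kN·m at a=3 m (b=L-a=1):
  θ_3 = (M₀x²/(2L)+C₁)/EI  [x≤a] with C₁=M₀(3b²-L²)/(6L)=143/24 = ((-11)·1²/(2·4)+(143/24))/20000 = 11/48000 rad
Superposition: θ = Σ θ_i = 18593/30000000 rad ≈ 0.000620 rad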